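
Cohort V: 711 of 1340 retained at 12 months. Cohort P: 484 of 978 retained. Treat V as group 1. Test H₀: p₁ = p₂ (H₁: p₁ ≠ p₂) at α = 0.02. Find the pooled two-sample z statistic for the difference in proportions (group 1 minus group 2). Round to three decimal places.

z = 1.699

p̂₁ = 711/1340 = 0.53060, p̂₂ = 484/978 = 0.49489.
Pooled p̂ = (711+484)/(1340+978) = 1195/2318 = 0.51553.
SE = √(0.249759 × 0.00176876) = 0.02102.
z = (0.53060 − 0.49489)/0.02102 = 0.03571/0.02102 = 1.699.
Two-sided p-value ≈ 2·Φ(−1.699) = 0.0893, so at α = 0.02 we fail to reject H₀.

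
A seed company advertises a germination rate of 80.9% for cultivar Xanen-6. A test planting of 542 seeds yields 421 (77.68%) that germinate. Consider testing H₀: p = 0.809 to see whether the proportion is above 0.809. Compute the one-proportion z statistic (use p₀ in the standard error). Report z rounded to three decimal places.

p̂ = 421/542 = 0.776753.
Under H₀, SE = √(0.809·0.191/542) = √(0.00028509) = 0.016885.
z = (0.776753 − 0.809)/0.016885 = -0.032247/0.016885 = -1.910.
p-value = P(Z > -1.910) ≈ 0.9719.

z = -1.910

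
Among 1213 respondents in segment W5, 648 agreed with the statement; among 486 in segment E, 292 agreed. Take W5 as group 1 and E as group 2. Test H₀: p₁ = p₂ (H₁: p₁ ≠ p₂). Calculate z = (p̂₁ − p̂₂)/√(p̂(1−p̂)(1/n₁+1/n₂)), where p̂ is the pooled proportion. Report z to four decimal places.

z = -2.4958

p̂₁ = 648/1213 = 0.534213, p̂₂ = 292/486 = 0.600823.
Pooled p̂ = (648+292)/(1213+486) = 940/1699 = 0.553267.
SE = √(0.247163 × 0.00288202) = 0.026689.
z = (0.534213 − 0.600823)/0.026689 = -0.066610/0.026689 = -2.4958.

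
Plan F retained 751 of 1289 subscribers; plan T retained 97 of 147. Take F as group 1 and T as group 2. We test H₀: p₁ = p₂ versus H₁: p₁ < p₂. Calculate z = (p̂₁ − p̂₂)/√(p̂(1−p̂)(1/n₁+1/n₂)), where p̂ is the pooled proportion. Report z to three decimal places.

z = -1.804

p̂₁ = 751/1289 = 0.58262, p̂₂ = 97/147 = 0.65986.
Pooled p̂ = (751+97)/(1289+147) = 848/1436 = 0.59053.
SE = √(p̂(1−p̂)(1/n₁+1/n₂)) = √(0.59053·0.40947·0.00757852) = √(0.00183252) = 0.04281.
z = (0.58262 − 0.65986)/0.04281 = -0.07724/0.04281 = -1.804.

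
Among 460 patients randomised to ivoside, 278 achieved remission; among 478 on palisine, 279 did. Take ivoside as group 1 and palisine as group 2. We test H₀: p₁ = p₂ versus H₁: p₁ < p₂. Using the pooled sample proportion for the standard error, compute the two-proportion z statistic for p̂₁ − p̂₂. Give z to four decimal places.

p̂₁ = 278/460 ≈ 0.604348, p̂₂ = 279/478 ≈ 0.583682.
Pooled p̂ = (278+279)/(460+478) = 557/938 = 0.593817.
SE = √(0.241198 × 0.00426596) = 0.032077.
z = (0.604348 − 0.583682)/0.032077 = 0.020666/0.032077 = 0.6443.
p-value = P(Z < 0.644) ≈ 0.7403.

z = 0.6443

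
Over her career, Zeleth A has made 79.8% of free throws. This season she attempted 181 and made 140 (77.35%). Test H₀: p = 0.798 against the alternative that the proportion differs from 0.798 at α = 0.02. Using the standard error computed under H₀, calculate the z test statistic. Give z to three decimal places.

z = -0.822

p̂ = 140/181 ≈ 0.77348.
SE = √(p₀(1−p₀)/n) = √(0.1612/181) = 0.02984.
z = (0.77348 − 0.798)/0.02984 = -0.02452/0.02984 = -0.822.
p-value = 2·P(Z > 0.822) ≈ 0.4113; since p > α = 0.02, fail to reject H₀.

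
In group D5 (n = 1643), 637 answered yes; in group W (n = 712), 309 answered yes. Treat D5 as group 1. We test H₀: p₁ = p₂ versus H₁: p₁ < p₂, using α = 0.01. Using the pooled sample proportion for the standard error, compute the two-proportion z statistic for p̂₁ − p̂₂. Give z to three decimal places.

p̂₁ = 637/1643 = 0.38771, p̂₂ = 309/712 = 0.43399.
Pooled p̂ = (637+309)/(1643+712) = 946/2355 = 0.40170.
SE = √(0.240337 × 0.00201314) = 0.02200.
z = (0.38771 − 0.43399)/0.02200 = -0.04628/0.02200 = -2.104.
p-value = P(Z < -2.104) ≈ 0.0177; since p > α = 0.01, fail to reject H₀.

z = -2.104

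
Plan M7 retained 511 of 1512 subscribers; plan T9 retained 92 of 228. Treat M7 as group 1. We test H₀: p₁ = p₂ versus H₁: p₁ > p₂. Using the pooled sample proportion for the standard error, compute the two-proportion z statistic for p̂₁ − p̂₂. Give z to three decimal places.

p̂₁ = 511/1512 = 0.33796, p̂₂ = 92/228 = 0.40351.
Pooled p̂ = (511+92)/(1512+228) = 603/1740 = 0.34655.
SE = √(0.226454 × 0.00504734) = 0.03381.
z = (0.33796 − 0.40351)/0.03381 = -0.06555/0.03381 = -1.939.

z = -1.939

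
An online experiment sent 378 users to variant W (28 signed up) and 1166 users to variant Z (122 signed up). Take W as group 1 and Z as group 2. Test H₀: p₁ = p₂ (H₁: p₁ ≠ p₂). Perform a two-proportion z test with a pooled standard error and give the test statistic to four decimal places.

p̂₁ = 28/378 = 0.074074, p̂₂ = 122/1166 = 0.104631.
Pooled p̂ = (28+122)/(378+1166) = 150/1544 = 0.097150.
SE = √(p̂(1−p̂)(1/n₁+1/n₂)) = √(0.097150·0.902850·0.00350314) = √(0.000307267) = 0.017529.
z = (0.074074 − 0.104631)/0.017529 = -0.030557/0.017529 = -1.7432.

z = -1.7432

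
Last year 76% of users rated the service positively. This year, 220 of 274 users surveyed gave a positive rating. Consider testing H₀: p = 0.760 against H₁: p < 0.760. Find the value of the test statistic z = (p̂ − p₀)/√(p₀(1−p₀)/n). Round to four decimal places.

p̂ = 220/274 ≈ 0.802920.
Under H₀, SE = √(0.76·0.24/274) = √(0.000665693) = 0.025801.
z = (0.802920 − 0.76)/0.025801 = 0.042920/0.025801 = 1.6635.
p-value = P(Z < 1.663) ≈ 0.9519.

z = 1.6635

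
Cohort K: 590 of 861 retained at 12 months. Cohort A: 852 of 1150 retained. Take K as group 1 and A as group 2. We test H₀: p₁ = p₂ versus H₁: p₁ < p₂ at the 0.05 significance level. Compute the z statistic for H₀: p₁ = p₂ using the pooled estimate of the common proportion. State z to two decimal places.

p̂₁ = 590/861 ≈ 0.6852, p̂₂ = 852/1150 ≈ 0.7409.
Pooled p̂ = (590+852)/(861+1150) = 1442/2011 = 0.7171.
SE = √(p̂(1−p̂)(1/n₁+1/n₂)) = √(0.7171·0.2829·0.00203101) = √(0.000412064) = 0.0203.
z = (0.6852 − 0.7409)/0.0203 = -0.0557/0.0203 = -2.74.
p-value = P(Z < -2.740) ≈ 0.0031. With α = 0.05, reject H₀.

z = -2.74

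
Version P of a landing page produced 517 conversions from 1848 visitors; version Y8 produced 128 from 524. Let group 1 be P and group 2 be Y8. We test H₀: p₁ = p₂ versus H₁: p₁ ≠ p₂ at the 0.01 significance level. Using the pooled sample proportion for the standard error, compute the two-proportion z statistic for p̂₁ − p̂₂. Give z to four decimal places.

z = 1.6115

p̂₁ = 517/1848 = 0.2797619, p̂₂ = 128/524 = 0.2442748.
Pooled p̂ = (517+128)/(1848+524) = 645/2372 = 0.2719224.
SE = √(p̂(1−p̂)(1/n₁+1/n₂)) = √(0.2719224·0.7280776·0.00244952) = √(0.000484958) = 0.0220218.
z = (0.2797619 − 0.2442748)/0.0220218 = 0.0354871/0.0220218 = 1.6115.
p-value = 2·P(Z > 1.611) ≈ 0.1071; since p > α = 0.01, fail to reject H₀.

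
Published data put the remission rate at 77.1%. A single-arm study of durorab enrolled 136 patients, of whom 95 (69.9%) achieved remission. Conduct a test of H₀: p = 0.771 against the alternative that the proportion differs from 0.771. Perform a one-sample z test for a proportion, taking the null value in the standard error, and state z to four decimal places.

p̂ = 95/136 = 0.6985294.
Standard error under H₀: √(0.771×0.229/136) = 0.0360309.
z = (0.6985294 − 0.771)/0.0360309 = -0.0724706/0.0360309 = -2.0113.
Two-sided p-value ≈ 2·Φ(−2.011) = 0.0443.

z = -2.0113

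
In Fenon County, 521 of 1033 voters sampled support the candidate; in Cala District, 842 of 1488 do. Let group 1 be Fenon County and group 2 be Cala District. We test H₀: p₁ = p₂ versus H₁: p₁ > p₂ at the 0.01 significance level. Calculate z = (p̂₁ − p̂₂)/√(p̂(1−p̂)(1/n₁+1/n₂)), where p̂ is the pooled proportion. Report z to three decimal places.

z = -3.047

p̂₁ = 521/1033 = 0.504356, p̂₂ = 842/1488 = 0.565860.
Pooled p̂ = (521+842)/(1033+1488) = 1363/2521 = 0.540658.
SE = √(p̂(1−p̂)(1/n₁+1/n₂)) = √(0.540658·0.459342·0.0016401) = √(0.000407313) = 0.020182.
z = (0.504356 − 0.565860)/0.020182 = -0.061504/0.020182 = -3.047.
p-value = P(Z > -3.047) ≈ 0.9988, so at α = 0.01 we fail to reject H₀.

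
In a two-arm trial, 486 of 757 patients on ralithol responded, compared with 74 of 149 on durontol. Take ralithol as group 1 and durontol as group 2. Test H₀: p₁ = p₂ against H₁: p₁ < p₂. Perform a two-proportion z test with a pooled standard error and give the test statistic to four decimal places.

p̂₁ = 486/757 = 0.642008, p̂₂ = 74/149 = 0.496644.
Pooled p̂ = (486+74)/(757+149) = 560/906 = 0.618102.
SE = √(p̂(1−p̂)(1/n₁+1/n₂)) = √(0.618102·0.381898·0.00803241) = √(0.00189607) = 0.043544.
z = (0.642008 − 0.496644)/0.043544 = 0.145364/0.043544 = 3.3383.

z = 3.3383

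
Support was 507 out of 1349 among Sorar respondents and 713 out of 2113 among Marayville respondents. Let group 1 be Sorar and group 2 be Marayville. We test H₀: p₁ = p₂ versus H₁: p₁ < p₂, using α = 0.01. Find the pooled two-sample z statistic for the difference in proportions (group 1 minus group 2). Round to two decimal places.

z = 2.31

p̂₁ = 507/1349 ≈ 0.3758, p̂₂ = 713/2113 ≈ 0.3374.
Pooled p̂ = (507+713)/(1349+2113) = 1220/3462 = 0.3524.
SE = √(p̂(1−p̂)(1/n₁+1/n₂)) = √(0.3524·0.6476·0.00121455) = √(0.000277177) = 0.0166.
z = (0.3758 − 0.3374)/0.0166 = 0.0384/0.0166 = 2.31.
p-value = P(Z < 2.306) ≈ 0.9895; since p > α = 0.01, fail to reject H₀.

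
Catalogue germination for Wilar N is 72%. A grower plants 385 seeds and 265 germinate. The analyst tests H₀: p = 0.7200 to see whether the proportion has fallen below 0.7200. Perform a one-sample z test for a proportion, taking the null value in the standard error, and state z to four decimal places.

p̂ = 265/385 ≈ 0.688312.
Standard error under H₀: √(0.72×0.28/385) = 0.022883.
z = (0.688312 − 0.72)/0.022883 = -0.031688/0.022883 = -1.3848.

z = -1.3848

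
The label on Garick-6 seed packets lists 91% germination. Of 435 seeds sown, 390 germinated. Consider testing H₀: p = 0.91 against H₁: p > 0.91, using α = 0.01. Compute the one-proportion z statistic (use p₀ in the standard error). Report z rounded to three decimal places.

z = -0.980

p̂ = 390/435 ≈ 0.89655.
Standard error under H₀: √(0.91×0.09/435) = 0.01372.
z = (0.89655 − 0.91)/0.01372 = -0.01345/0.01372 = -0.980.
p-value = P(Z > -0.980) ≈ 0.8365, so at α = 0.01 we fail to reject H₀.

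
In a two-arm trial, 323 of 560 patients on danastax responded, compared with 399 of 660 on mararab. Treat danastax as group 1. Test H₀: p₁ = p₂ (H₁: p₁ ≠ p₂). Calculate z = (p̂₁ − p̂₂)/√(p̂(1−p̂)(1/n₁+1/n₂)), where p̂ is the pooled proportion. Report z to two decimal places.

p̂₁ = 323/560 ≈ 0.5768, p̂₂ = 399/660 ≈ 0.6045.
Pooled p̂ = (323+399)/(560+660) = 722/1220 = 0.5918.
SE = √(p̂(1−p̂)(1/n₁+1/n₂)) = √(0.5918·0.4082·0.00330087) = √(0.000797397) = 0.0282.
z = (0.5768 − 0.6045)/0.0282 = -0.0277/0.0282 = -0.98.
p-value = 2·P(Z > 0.983) ≈ 0.3256.

z = -0.98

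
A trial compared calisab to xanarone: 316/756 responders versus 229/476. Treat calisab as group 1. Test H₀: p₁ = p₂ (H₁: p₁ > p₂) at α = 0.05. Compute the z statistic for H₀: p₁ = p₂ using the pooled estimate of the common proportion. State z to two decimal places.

p̂₁ = 316/756 = 0.4180, p̂₂ = 229/476 = 0.4811.
Pooled p̂ = (316+229)/(756+476) = 545/1232 = 0.4424.
SE = √(0.246679 × 0.00342359) = 0.0291.
z = (0.4180 − 0.4811)/0.0291 = -0.0631/0.0291 = -2.17.
p-value = P(Z > -2.171) ≈ 0.9851; since p > α = 0.05, fail to reject H₀.

z = -2.17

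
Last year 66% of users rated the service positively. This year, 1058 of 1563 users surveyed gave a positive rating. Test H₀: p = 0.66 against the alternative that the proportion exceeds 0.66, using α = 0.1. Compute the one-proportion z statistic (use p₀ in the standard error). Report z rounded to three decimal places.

z = 1.411

p̂ = 1058/1563 = 0.67690.
Under H₀, SE = √(0.66·0.34/1563) = √(0.00014357) = 0.01198.
z = (0.67690 − 0.66)/0.01198 = 0.01690/0.01198 = 1.411.
p-value = P(Z > 1.411) ≈ 0.0792, so at α = 0.1 we reject H₀.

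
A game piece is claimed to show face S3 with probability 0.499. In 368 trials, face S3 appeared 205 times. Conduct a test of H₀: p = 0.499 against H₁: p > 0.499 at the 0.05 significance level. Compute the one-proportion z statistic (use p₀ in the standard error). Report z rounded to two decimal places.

p̂ = 205/368 = 0.5571.
Standard error under H₀: √(0.499×0.501/368) = 0.0261.
z = (0.5571 − 0.499)/0.0261 = 0.0581/0.0261 = 2.23.
p-value = P(Z > 2.228) ≈ 0.0129; since p < α = 0.05, reject H₀.

z = 2.23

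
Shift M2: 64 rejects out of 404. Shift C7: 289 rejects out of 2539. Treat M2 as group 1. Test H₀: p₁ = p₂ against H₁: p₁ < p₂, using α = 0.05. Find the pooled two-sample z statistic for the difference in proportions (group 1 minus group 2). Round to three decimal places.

z = 2.562

p̂₁ = 64/404 ≈ 0.158416, p̂₂ = 289/2539 ≈ 0.113824.
Pooled p̂ = (64+289)/(404+2539) = 353/2943 = 0.119946.
SE = √(0.105559 × 0.0028691) = 0.017403.
z = (0.158416 − 0.113824)/0.017403 = 0.044592/0.017403 = 2.562.
p-value = P(Z < 2.562) ≈ 0.9948. With α = 0.05, fail to reject H₀.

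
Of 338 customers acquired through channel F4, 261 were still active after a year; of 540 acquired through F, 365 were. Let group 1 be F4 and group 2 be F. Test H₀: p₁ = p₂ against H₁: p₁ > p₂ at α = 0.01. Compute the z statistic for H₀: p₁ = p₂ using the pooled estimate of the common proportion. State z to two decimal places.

z = 3.07

p̂₁ = 261/338 ≈ 0.7722, p̂₂ = 365/540 ≈ 0.6759.
Pooled p̂ = (261+365)/(338+540) = 626/878 = 0.7130.
SE = √(0.204638 × 0.00481043) = 0.0314.
z = (0.7722 − 0.6759)/0.0314 = 0.0963/0.0314 = 3.07.
p-value = P(Z > 3.068) ≈ 0.0011; since p < α = 0.01, reject H₀.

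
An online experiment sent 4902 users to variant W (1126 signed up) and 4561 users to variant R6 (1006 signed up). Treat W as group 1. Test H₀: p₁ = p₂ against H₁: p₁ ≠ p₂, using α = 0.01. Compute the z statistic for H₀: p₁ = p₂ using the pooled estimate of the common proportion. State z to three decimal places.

z = 1.063

p̂₁ = 1126/4902 ≈ 0.22970, p̂₂ = 1006/4561 ≈ 0.22057.
Pooled p̂ = (1126+1006)/(4902+4561) = 2132/9463 = 0.22530.
SE = √(p̂(1−p̂)(1/n₁+1/n₂)) = √(0.22530·0.77470·0.000423249) = √(7.38734e-05) = 0.00859.
z = (0.22970 − 0.22057)/0.00859 = 0.00913/0.00859 = 1.063.
p-value = 2·P(Z > 1.063) ≈ 0.2878; since p > α = 0.01, fail to reject H₀.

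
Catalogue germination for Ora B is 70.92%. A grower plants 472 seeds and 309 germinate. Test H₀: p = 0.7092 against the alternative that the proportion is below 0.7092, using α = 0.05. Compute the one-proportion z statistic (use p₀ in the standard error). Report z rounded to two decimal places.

z = -2.61

p̂ = 309/472 = 0.6547.
SE = √(p₀(1−p₀)/n) = √(0.20624/472) = 0.0209.
z = (0.6547 − 0.7092)/0.0209 = -0.0545/0.0209 = -2.61.
p-value = P(Z < -2.609) ≈ 0.0045, so at α = 0.05 we reject H₀.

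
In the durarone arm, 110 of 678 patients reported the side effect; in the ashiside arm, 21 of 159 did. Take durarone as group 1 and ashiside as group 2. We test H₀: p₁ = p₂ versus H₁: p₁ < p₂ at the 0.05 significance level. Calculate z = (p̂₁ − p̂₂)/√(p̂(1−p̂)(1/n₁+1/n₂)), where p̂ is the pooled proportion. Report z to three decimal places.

z = 0.942

p̂₁ = 110/678 ≈ 0.16224, p̂₂ = 21/159 ≈ 0.13208.
Pooled p̂ = (110+21)/(678+159) = 131/837 = 0.15651.
SE = √(0.132016 × 0.00776423) = 0.03202.
z = (0.16224 − 0.13208)/0.03202 = 0.03016/0.03202 = 0.942.
p-value = P(Z < 0.942) ≈ 0.8270, so at α = 0.05 we fail to reject H₀.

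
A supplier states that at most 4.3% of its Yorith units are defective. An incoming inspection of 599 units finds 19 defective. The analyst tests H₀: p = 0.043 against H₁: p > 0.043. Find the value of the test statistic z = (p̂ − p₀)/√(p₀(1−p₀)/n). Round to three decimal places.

p̂ = 19/599 = 0.03172.
SE = √(p₀(1−p₀)/n) = √(0.041151/599) = 0.00829.
z = (0.03172 − 0.043)/0.00829 = -0.01128/0.00829 = -1.361.
p-value = P(Z > -1.361) ≈ 0.9132.

z = -1.361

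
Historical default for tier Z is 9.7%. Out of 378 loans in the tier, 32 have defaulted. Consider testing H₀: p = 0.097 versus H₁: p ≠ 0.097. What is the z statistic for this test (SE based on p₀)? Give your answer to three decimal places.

p̂ = 32/378 = 0.08466.
Under H₀, SE = √(0.097·0.903/378) = √(0.000231722) = 0.01522.
z = (0.08466 − 0.097)/0.01522 = -0.01234/0.01522 = -0.811.

z = -0.811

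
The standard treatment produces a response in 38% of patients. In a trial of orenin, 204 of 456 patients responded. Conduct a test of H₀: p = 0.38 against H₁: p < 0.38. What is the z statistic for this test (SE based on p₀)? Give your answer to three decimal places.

z = 2.964

p̂ = 204/456 ≈ 0.44737.
Standard error under H₀: √(0.38×0.62/456) = 0.02273.
z = (0.44737 − 0.38)/0.02273 = 0.06737/0.02273 = 2.964.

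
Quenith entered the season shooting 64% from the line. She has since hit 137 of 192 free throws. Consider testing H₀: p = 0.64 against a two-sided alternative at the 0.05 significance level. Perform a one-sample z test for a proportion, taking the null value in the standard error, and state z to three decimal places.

z = 2.123

p̂ = 137/192 = 0.71354.
Under H₀, SE = √(0.64·0.36/192) = √(0.0012) = 0.03464.
z = (0.71354 − 0.64)/0.03464 = 0.07354/0.03464 = 2.123.
p-value = 2·P(Z > 2.123) ≈ 0.0338. With α = 0.05, reject H₀.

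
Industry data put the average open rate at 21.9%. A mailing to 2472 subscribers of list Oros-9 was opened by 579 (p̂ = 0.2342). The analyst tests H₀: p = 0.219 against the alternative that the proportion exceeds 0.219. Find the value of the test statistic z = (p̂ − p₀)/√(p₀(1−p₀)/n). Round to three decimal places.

p̂ = 579/2472 ≈ 0.234223.
SE = √(p₀(1−p₀)/n) = √(0.17104/2472) = 0.008318.
z = (0.234223 − 0.219)/0.008318 = 0.015223/0.008318 = 1.830.
p-value = P(Z > 1.830) ≈ 0.0336.

z = 1.830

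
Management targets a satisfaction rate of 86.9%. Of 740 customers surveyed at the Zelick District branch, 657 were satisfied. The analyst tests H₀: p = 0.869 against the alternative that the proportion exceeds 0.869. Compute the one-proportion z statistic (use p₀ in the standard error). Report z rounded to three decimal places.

p̂ = 657/740 ≈ 0.88784.
Standard error under H₀: √(0.869×0.131/740) = 0.01240.
z = (0.88784 − 0.869)/0.01240 = 0.01884/0.01240 = 1.519.

z = 1.519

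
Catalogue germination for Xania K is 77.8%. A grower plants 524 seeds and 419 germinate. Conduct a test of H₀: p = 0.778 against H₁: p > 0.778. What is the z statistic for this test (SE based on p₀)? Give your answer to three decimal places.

z = 1.191

p̂ = 419/524 = 0.79962.
SE = √(p₀(1−p₀)/n) = √(0.17272/524) = 0.01816.
z = (0.79962 − 0.778)/0.01816 = 0.02162/0.01816 = 1.191.
p-value = P(Z > 1.191) ≈ 0.1169.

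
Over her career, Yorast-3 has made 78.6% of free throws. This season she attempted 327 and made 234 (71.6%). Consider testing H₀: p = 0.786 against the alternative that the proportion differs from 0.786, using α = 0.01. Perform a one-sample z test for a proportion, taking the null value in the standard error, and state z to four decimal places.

z = -3.1042

p̂ = 234/327 = 0.715596.
SE = √(p₀(1−p₀)/n) = √(0.1682/327) = 0.022680.
z = (0.715596 − 0.786)/0.022680 = -0.070404/0.022680 = -3.1042.
p-value = 2·P(Z > 3.104) ≈ 0.0019, so at α = 0.01 we reject H₀.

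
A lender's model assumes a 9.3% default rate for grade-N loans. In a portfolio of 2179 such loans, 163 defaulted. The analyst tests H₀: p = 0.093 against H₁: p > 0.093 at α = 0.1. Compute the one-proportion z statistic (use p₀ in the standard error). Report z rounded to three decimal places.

z = -2.924

p̂ = 163/2179 ≈ 0.074805.
SE = √(p₀(1−p₀)/n) = √(0.084351/2179) = 0.006222.
z = (0.074805 − 0.093)/0.006222 = -0.018195/0.006222 = -2.924.
p-value = P(Z > -2.924) ≈ 0.9983, so at α = 0.1 we fail to reject H₀.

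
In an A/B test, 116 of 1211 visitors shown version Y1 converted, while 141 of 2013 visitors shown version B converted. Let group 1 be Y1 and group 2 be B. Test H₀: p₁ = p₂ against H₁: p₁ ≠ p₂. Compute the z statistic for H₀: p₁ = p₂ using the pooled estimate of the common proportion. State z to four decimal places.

z = 2.6136

p̂₁ = 116/1211 ≈ 0.095789, p̂₂ = 141/2013 ≈ 0.070045.
Pooled p̂ = (116+141)/(1211+2013) = 257/3224 = 0.079715.
SE = √(0.0733602 × 0.00132253) = 0.009850.
z = (0.095789 − 0.070045)/0.009850 = 0.025744/0.009850 = 2.6136.
Two-sided p-value ≈ 2·Φ(−2.614) = 0.0090.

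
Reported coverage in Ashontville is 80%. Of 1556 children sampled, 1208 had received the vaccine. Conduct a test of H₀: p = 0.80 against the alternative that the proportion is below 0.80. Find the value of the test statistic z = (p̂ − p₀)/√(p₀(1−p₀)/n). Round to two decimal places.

p̂ = 1208/1556 = 0.77635.
SE = √(p₀(1−p₀)/n) = √(0.16/1556) = 0.01014.
z = (0.77635 − 0.8)/0.01014 = -0.02365/0.01014 = -2.33.
p-value = P(Z < -2.332) ≈ 0.0098.

z = -2.33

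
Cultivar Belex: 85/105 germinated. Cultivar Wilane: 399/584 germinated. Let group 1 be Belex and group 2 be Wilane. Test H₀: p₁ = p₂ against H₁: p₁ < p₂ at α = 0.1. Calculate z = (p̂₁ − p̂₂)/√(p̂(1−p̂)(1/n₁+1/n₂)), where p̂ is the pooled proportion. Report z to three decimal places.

z = 2.606

p̂₁ = 85/105 = 0.80952, p̂₂ = 399/584 = 0.68322.
Pooled p̂ = (85+399)/(105+584) = 484/689 = 0.70247.
SE = √(p̂(1−p̂)(1/n₁+1/n₂)) = √(0.70247·0.29753·0.0112361) = √(0.00234843) = 0.04846.
z = (0.80952 − 0.68322)/0.04846 = 0.12630/0.04846 = 2.606.
p-value = P(Z < 2.606) ≈ 0.9954; since p > α = 0.1, fail to reject H₀.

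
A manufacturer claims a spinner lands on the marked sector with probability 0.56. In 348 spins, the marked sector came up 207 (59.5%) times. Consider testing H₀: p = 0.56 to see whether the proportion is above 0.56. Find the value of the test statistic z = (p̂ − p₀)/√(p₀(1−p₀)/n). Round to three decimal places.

z = 1.309

p̂ = 207/348 = 0.59483.
Standard error under H₀: √(0.56×0.44/348) = 0.02661.
z = (0.59483 − 0.56)/0.02661 = 0.03483/0.02661 = 1.309.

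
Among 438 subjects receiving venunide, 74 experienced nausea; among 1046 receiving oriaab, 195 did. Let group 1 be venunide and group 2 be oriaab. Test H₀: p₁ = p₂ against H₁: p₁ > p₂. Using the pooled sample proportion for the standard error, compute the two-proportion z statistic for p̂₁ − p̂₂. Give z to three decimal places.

z = -0.797

p̂₁ = 74/438 ≈ 0.16895, p̂₂ = 195/1046 ≈ 0.18642.
Pooled p̂ = (74+195)/(438+1046) = 269/1484 = 0.18127.
SE = √(p̂(1−p̂)(1/n₁+1/n₂)) = √(0.18127·0.81873·0.00323913) = √(0.000480716) = 0.02193.
z = (0.16895 − 0.18642)/0.02193 = -0.01747/0.02193 = -0.797.
p-value = P(Z > -0.797) ≈ 0.7873.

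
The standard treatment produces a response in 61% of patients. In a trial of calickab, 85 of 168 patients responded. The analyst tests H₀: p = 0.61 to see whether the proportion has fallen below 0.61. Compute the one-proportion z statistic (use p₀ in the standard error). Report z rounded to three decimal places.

p̂ = 85/168 = 0.50595.
Under H₀, SE = √(0.61·0.39/168) = √(0.00141607) = 0.03763.
z = (0.50595 − 0.61)/0.03763 = -0.10405/0.03763 = -2.765.
p-value = P(Z < -2.765) ≈ 0.0028.

z = -2.765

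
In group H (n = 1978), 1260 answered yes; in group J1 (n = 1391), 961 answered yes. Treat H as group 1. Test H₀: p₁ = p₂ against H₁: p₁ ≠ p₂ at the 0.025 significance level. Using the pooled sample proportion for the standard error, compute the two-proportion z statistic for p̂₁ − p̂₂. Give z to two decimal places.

z = -3.25

p̂₁ = 1260/1978 ≈ 0.6370, p̂₂ = 961/1391 ≈ 0.6909.
Pooled p̂ = (1260+961)/(1978+1391) = 2221/3369 = 0.6592.
SE = √(0.224641 × 0.00122447) = 0.0166.
z = (0.6370 − 0.6909)/0.0166 = -0.0539/0.0166 = -3.25.
p-value = 2·P(Z > 3.248) ≈ 0.0012; since p < α = 0.025, reject H₀.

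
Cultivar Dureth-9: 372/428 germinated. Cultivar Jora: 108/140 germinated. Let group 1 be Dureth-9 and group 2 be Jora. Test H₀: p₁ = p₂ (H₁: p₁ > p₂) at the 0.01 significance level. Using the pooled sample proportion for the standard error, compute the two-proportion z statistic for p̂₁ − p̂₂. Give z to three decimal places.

p̂₁ = 372/428 = 0.86916, p̂₂ = 108/140 = 0.77143.
Pooled p̂ = (372+108)/(428+140) = 480/568 = 0.84507.
SE = √(0.130926 × 0.00947931) = 0.03523.
z = (0.86916 − 0.77143)/0.03523 = 0.09773/0.03523 = 2.774.
p-value = P(Z > 2.774) ≈ 0.0028. With α = 0.01, reject H₀.

z = 2.774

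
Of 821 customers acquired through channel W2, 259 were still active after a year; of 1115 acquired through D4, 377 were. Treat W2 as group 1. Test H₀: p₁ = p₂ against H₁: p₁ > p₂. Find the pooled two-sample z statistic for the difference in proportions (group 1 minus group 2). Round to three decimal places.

z = -1.049

p̂₁ = 259/821 = 0.31547, p̂₂ = 377/1115 = 0.33812.
Pooled p̂ = (259+377)/(821+1115) = 636/1936 = 0.32851.
SE = √(0.220592 × 0.00211489) = 0.02160.
z = (0.31547 − 0.33812)/0.02160 = -0.02265/0.02160 = -1.049.
p-value = P(Z > -1.049) ≈ 0.8528.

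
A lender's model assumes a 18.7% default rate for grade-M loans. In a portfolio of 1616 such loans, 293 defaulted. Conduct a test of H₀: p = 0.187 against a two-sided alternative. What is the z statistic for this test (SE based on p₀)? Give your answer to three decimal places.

p̂ = 293/1616 ≈ 0.181312.
Under H₀, SE = √(0.187·0.813/1616) = √(9.40786e-05) = 0.009699.
z = (0.181312 − 0.187)/0.009699 = -0.005688/0.009699 = -0.586.
Two-sided p-value ≈ 2·Φ(−0.586) = 0.5576.

z = -0.586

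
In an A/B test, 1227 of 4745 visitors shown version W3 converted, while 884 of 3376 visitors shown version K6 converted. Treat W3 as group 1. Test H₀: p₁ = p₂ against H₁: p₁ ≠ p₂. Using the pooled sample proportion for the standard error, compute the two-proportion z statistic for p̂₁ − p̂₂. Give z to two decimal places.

z = -0.33

p̂₁ = 1227/4745 ≈ 0.25859, p̂₂ = 884/3376 ≈ 0.26185.
Pooled p̂ = (1227+884)/(4745+3376) = 2111/8121 = 0.25994.
SE = √(p̂(1−p̂)(1/n₁+1/n₂)) = √(0.25994·0.74006·0.000506957) = √(9.75247e-05) = 0.00988.
z = (0.25859 − 0.26185)/0.00988 = -0.00326/0.00988 = -0.33.
p-value = 2·P(Z > 0.330) ≈ 0.7413.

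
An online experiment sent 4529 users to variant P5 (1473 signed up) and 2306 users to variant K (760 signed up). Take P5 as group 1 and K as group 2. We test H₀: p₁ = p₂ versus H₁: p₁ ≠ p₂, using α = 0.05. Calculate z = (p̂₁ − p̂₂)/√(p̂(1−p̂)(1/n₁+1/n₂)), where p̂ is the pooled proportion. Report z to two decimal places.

p̂₁ = 1473/4529 ≈ 0.32524, p̂₂ = 760/2306 ≈ 0.32958.
Pooled p̂ = (1473+760)/(4529+2306) = 2233/6835 = 0.32670.
SE = √(p̂(1−p̂)(1/n₁+1/n₂)) = √(0.32670·0.67330·0.000654451) = √(0.000143958) = 0.01200.
z = (0.32524 − 0.32958)/0.01200 = -0.00434/0.01200 = -0.36.
p-value = 2·P(Z > 0.362) ≈ 0.7177; since p > α = 0.05, fail to reject H₀.

z = -0.36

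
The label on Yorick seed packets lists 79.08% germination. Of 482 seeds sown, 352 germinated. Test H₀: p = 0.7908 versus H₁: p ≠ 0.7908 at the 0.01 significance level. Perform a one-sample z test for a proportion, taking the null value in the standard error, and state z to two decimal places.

z = -3.27

p̂ = 352/482 ≈ 0.7303.
Under H₀, SE = √(0.7908·0.2092/482) = √(0.000343227) = 0.0185.
z = (0.7303 − 0.7908)/0.0185 = -0.0605/0.0185 = -3.27.
p-value = 2·P(Z > 3.266) ≈ 0.0011. With α = 0.01, reject H₀.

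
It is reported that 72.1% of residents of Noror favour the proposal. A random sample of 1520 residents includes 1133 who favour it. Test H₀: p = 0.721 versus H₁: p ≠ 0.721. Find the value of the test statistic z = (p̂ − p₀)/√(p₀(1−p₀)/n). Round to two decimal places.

z = 2.12

p̂ = 1133/1520 ≈ 0.7454.
SE = √(p₀(1−p₀)/n) = √(0.20116/1520) = 0.0115.
z = (0.7454 − 0.721)/0.0115 = 0.0244/0.0115 = 2.12.
p-value = 2·P(Z > 2.121) ≈ 0.0340.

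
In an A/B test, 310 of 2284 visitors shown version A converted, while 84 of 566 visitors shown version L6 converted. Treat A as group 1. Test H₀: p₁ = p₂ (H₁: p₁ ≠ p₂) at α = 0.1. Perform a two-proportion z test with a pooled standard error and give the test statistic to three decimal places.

p̂₁ = 310/2284 = 0.135727, p̂₂ = 84/566 = 0.148410.
Pooled p̂ = (310+84)/(2284+566) = 394/2850 = 0.138246.
SE = √(0.119134 × 0.00220461) = 0.016206.
z = (0.135727 − 0.148410)/0.016206 = -0.012683/0.016206 = -0.783.
Two-sided p-value ≈ 2·Φ(−0.783) = 0.4339, so at α = 0.1 we fail to reject H₀.

z = -0.783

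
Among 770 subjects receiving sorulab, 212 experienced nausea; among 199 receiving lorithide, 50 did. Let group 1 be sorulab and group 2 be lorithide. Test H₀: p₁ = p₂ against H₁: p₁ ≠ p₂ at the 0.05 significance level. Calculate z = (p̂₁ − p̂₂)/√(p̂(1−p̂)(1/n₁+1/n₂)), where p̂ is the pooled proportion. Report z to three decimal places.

p̂₁ = 212/770 = 0.27532, p̂₂ = 50/199 = 0.25126.
Pooled p̂ = (212+50)/(770+199) = 262/969 = 0.27038.
SE = √(p̂(1−p̂)(1/n₁+1/n₂)) = √(0.27038·0.72962·0.00632383) = √(0.00124754) = 0.03532.
z = (0.27532 − 0.25126)/0.03532 = 0.02406/0.03532 = 0.681.
p-value = 2·P(Z > 0.681) ≈ 0.4956; since p > α = 0.05, fail to reject H₀.

z = 0.681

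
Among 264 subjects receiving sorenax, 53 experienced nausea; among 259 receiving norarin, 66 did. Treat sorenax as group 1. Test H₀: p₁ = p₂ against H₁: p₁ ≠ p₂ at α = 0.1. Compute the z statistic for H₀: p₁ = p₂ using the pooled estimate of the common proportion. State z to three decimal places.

z = -1.475

p̂₁ = 53/264 ≈ 0.20076, p̂₂ = 66/259 ≈ 0.25483.
Pooled p̂ = (53+66)/(264+259) = 119/523 = 0.22753.
SE = √(p̂(1−p̂)(1/n₁+1/n₂)) = √(0.22753·0.77247·0.00764888) = √(0.00134438) = 0.03667.
z = (0.20076 − 0.25483)/0.03667 = -0.05407/0.03667 = -1.475.
p-value = 2·P(Z > 1.475) ≈ 0.1403; since p > α = 0.1, fail to reject H₀.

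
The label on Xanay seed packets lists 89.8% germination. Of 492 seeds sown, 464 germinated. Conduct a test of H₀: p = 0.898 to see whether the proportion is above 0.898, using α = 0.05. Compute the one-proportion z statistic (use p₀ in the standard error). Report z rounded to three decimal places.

z = 3.305

p̂ = 464/492 = 0.943089.
SE = √(p₀(1−p₀)/n) = √(0.091596/492) = 0.013644.
z = (0.943089 − 0.898)/0.013644 = 0.045089/0.013644 = 3.305.
p-value = P(Z > 3.305) ≈ 0.0005, so at α = 0.05 we reject H₀.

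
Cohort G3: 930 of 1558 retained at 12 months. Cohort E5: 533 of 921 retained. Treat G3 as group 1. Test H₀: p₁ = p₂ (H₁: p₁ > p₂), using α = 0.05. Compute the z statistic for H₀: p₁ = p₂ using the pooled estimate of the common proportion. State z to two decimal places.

p̂₁ = 930/1558 = 0.5969, p̂₂ = 533/921 = 0.5787.
Pooled p̂ = (930+533)/(1558+921) = 1463/2479 = 0.5902.
SE = √(0.241872 × 0.00172762) = 0.0204.
z = (0.5969 − 0.5787)/0.0204 = 0.0182/0.0204 = 0.89.
p-value = P(Z > 0.890) ≈ 0.1866, so at α = 0.05 we fail to reject H₀.

z = 0.89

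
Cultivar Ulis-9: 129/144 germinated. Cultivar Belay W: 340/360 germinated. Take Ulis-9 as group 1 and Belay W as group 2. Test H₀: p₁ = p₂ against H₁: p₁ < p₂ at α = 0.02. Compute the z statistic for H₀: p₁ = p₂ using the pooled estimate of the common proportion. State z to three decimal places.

z = -1.939

p̂₁ = 129/144 ≈ 0.89583, p̂₂ = 340/360 ≈ 0.94444.
Pooled p̂ = (129+340)/(144+360) = 469/504 = 0.93056.
SE = √(0.0646219 × 0.00972222) = 0.02507.
z = (0.89583 − 0.94444)/0.02507 = -0.04861/0.02507 = -1.939.
p-value = P(Z < -1.939) ≈ 0.0262, so at α = 0.02 we fail to reject H₀.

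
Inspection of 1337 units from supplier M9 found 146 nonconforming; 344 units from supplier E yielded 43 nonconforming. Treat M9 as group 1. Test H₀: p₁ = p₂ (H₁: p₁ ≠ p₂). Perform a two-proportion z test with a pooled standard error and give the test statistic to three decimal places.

z = -0.827

p̂₁ = 146/1337 = 0.10920, p̂₂ = 43/344 = 0.12500.
Pooled p̂ = (146+43)/(1337+344) = 189/1681 = 0.11243.
SE = √(p̂(1−p̂)(1/n₁+1/n₂)) = √(0.11243·0.88757·0.00365492) = √(0.000364731) = 0.01910.
z = (0.10920 − 0.12500)/0.01910 = -0.01580/0.01910 = -0.827.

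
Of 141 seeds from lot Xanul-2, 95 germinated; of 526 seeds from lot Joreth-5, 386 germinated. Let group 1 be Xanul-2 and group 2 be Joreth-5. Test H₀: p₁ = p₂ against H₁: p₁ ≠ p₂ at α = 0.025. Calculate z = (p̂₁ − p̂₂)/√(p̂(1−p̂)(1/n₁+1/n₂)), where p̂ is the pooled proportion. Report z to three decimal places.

p̂₁ = 95/141 ≈ 0.67376, p̂₂ = 386/526 ≈ 0.73384.
Pooled p̂ = (95+386)/(141+526) = 481/667 = 0.72114.
SE = √(0.201097 × 0.00899334) = 0.04253.
z = (0.67376 − 0.73384)/0.04253 = -0.06008/0.04253 = -1.413.
Two-sided p-value ≈ 2·Φ(−1.413) = 0.1577. With α = 0.025, fail to reject H₀.

z = -1.413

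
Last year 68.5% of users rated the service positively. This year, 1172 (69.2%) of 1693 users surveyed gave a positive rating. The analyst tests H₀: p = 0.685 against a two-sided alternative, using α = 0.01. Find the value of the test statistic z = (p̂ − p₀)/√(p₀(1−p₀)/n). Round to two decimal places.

p̂ = 1172/1693 ≈ 0.69226.
Under H₀, SE = √(0.685·0.315/1693) = √(0.000127451) = 0.01129.
z = (0.69226 − 0.685)/0.01129 = 0.00726/0.01129 = 0.64.
p-value = 2·P(Z > 0.643) ≈ 0.5200. With α = 0.01, fail to reject H₀.

z = 0.64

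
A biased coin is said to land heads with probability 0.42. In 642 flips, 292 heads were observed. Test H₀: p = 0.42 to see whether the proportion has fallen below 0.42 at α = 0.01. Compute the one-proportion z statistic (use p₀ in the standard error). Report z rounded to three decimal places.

z = 1.788

p̂ = 292/642 ≈ 0.45483.
Under H₀, SE = √(0.42·0.58/642) = √(0.000379439) = 0.01948.
z = (0.45483 − 0.42)/0.01948 = 0.03483/0.01948 = 1.788.
p-value = P(Z < 1.788) ≈ 0.9631. With α = 0.01, fail to reject H₀.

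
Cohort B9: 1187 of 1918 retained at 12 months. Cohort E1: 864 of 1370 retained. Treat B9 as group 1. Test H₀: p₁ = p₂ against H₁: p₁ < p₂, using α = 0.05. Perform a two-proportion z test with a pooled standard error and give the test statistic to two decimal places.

z = -0.69

p̂₁ = 1187/1918 ≈ 0.6189, p̂₂ = 864/1370 ≈ 0.6307.
Pooled p̂ = (1187+864)/(1918+1370) = 2051/3288 = 0.6238.
SE = √(0.234678 × 0.0012513) = 0.0171.
z = (0.6189 − 0.6307)/0.0171 = -0.0118/0.0171 = -0.69.
p-value = P(Z < -0.688) ≈ 0.2458, so at α = 0.05 we fail to reject H₀.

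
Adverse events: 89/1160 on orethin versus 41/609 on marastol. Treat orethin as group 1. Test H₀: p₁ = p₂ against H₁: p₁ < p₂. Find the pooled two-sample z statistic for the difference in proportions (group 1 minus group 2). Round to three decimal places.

z = 0.720

p̂₁ = 89/1160 = 0.07672, p̂₂ = 41/609 = 0.06732.
Pooled p̂ = (89+41)/(1160+609) = 130/1769 = 0.07349.
SE = √(p̂(1−p̂)(1/n₁+1/n₂)) = √(0.07349·0.92651·0.00250411) = √(0.000170498) = 0.01306.
z = (0.07672 − 0.06732)/0.01306 = 0.00940/0.01306 = 0.720.
p-value = P(Z < 0.720) ≈ 0.7642.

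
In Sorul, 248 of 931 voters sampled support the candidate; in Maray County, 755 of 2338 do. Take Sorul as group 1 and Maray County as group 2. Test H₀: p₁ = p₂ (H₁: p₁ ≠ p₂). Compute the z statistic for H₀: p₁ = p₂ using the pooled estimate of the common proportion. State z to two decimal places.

z = -3.16

p̂₁ = 248/931 ≈ 0.2664, p̂₂ = 755/2338 ≈ 0.3229.
Pooled p̂ = (248+755)/(931+2338) = 1003/3269 = 0.3068.
SE = √(0.212682 × 0.00150183) = 0.0179.
z = (0.2664 − 0.3229)/0.0179 = -0.0565/0.0179 = -3.16.
Two-sided p-value ≈ 2·Φ(−3.164) = 0.0016.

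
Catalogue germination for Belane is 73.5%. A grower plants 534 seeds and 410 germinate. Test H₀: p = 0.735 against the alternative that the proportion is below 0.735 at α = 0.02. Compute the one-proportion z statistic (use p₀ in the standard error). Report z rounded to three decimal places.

p̂ = 410/534 = 0.76779.
Standard error under H₀: √(0.735×0.265/534) = 0.01910.
z = (0.76779 − 0.735)/0.01910 = 0.03279/0.01910 = 1.717.
p-value = P(Z < 1.717) ≈ 0.9570, so at α = 0.02 we fail to reject H₀.

z = 1.717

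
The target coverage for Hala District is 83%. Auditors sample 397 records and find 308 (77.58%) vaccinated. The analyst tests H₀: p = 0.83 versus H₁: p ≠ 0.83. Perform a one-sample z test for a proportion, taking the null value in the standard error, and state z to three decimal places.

p̂ = 308/397 ≈ 0.77582.
SE = √(p₀(1−p₀)/n) = √(0.1411/397) = 0.01885.
z = (0.77582 − 0.83)/0.01885 = -0.05418/0.01885 = -2.874.
Two-sided p-value ≈ 2·Φ(−2.874) = 0.0041.

z = -2.874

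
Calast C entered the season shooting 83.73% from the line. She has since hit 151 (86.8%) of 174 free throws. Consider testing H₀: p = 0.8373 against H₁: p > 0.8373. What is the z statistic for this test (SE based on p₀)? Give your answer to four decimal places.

p̂ = 151/174 = 0.867816.
SE = √(p₀(1−p₀)/n) = √(0.13623/174) = 0.027981.
z = (0.867816 − 0.8373)/0.027981 = 0.030516/0.027981 = 1.0906.
p-value = P(Z > 1.091) ≈ 0.1377.

z = 1.0906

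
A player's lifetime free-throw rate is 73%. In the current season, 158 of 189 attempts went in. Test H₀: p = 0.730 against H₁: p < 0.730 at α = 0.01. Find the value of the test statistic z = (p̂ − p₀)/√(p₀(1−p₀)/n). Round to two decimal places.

p̂ = 158/189 ≈ 0.8360.
Standard error under H₀: √(0.73×0.27/189) = 0.0323.
z = (0.8360 − 0.73)/0.0323 = 0.1060/0.0323 = 3.28.
p-value = P(Z < 3.282) ≈ 0.9995. With α = 0.01, fail to reject H₀.

z = 3.28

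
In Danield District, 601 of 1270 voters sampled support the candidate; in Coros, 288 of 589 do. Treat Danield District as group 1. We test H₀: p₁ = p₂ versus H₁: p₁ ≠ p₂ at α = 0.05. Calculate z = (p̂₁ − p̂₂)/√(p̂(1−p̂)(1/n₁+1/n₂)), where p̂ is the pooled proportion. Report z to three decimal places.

p̂₁ = 601/1270 ≈ 0.47323, p̂₂ = 288/589 ≈ 0.48896.
Pooled p̂ = (601+288)/(1270+589) = 889/1859 = 0.47821.
SE = √(p̂(1−p̂)(1/n₁+1/n₂)) = √(0.47821·0.52179·0.00248519) = √(0.000620119) = 0.02490.
z = (0.47323 − 0.48896)/0.02490 = -0.01573/0.02490 = -0.632.
Two-sided p-value ≈ 2·Φ(−0.632) = 0.5274; since p > α = 0.05, fail to reject H₀.

z = -0.632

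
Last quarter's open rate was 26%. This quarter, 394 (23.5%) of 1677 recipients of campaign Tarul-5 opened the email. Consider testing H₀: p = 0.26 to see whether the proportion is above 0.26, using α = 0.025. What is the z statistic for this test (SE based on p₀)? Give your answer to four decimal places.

p̂ = 394/1677 ≈ 0.2349434.
Under H₀, SE = √(0.26·0.74/1677) = √(0.000114729) = 0.0107111.
z = (0.2349434 − 0.26)/0.0107111 = -0.0250566/0.0107111 = -2.3393.
p-value = P(Z > -2.339) ≈ 0.9903. With α = 0.025, fail to reject H₀.

z = -2.3393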